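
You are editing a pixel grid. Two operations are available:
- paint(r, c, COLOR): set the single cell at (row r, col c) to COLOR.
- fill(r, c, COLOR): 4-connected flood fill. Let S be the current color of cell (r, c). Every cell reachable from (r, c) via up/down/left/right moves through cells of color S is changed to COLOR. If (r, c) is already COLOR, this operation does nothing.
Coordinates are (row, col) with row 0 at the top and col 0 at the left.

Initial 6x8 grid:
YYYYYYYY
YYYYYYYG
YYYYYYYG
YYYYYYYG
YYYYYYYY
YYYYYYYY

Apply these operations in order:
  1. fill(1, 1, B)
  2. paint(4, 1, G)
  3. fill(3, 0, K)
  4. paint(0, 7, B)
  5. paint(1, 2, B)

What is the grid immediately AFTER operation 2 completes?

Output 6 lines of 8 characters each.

Answer: BBBBBBBB
BBBBBBBG
BBBBBBBG
BBBBBBBG
BGBBBBBB
BBBBBBBB

Derivation:
After op 1 fill(1,1,B) [45 cells changed]:
BBBBBBBB
BBBBBBBG
BBBBBBBG
BBBBBBBG
BBBBBBBB
BBBBBBBB
After op 2 paint(4,1,G):
BBBBBBBB
BBBBBBBG
BBBBBBBG
BBBBBBBG
BGBBBBBB
BBBBBBBB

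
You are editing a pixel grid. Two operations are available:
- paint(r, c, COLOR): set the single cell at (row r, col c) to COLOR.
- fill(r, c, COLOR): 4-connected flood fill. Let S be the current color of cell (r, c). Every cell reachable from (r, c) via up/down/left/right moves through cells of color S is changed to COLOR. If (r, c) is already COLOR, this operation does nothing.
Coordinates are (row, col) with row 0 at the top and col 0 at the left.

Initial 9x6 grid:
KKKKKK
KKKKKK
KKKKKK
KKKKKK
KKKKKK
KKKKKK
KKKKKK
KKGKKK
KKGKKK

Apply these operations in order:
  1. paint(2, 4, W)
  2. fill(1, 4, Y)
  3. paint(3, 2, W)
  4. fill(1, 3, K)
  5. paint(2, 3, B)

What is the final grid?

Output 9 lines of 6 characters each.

After op 1 paint(2,4,W):
KKKKKK
KKKKKK
KKKKWK
KKKKKK
KKKKKK
KKKKKK
KKKKKK
KKGKKK
KKGKKK
After op 2 fill(1,4,Y) [51 cells changed]:
YYYYYY
YYYYYY
YYYYWY
YYYYYY
YYYYYY
YYYYYY
YYYYYY
YYGYYY
YYGYYY
After op 3 paint(3,2,W):
YYYYYY
YYYYYY
YYYYWY
YYWYYY
YYYYYY
YYYYYY
YYYYYY
YYGYYY
YYGYYY
After op 4 fill(1,3,K) [50 cells changed]:
KKKKKK
KKKKKK
KKKKWK
KKWKKK
KKKKKK
KKKKKK
KKKKKK
KKGKKK
KKGKKK
After op 5 paint(2,3,B):
KKKKKK
KKKKKK
KKKBWK
KKWKKK
KKKKKK
KKKKKK
KKKKKK
KKGKKK
KKGKKK

Answer: KKKKKK
KKKKKK
KKKBWK
KKWKKK
KKKKKK
KKKKKK
KKKKKK
KKGKKK
KKGKKK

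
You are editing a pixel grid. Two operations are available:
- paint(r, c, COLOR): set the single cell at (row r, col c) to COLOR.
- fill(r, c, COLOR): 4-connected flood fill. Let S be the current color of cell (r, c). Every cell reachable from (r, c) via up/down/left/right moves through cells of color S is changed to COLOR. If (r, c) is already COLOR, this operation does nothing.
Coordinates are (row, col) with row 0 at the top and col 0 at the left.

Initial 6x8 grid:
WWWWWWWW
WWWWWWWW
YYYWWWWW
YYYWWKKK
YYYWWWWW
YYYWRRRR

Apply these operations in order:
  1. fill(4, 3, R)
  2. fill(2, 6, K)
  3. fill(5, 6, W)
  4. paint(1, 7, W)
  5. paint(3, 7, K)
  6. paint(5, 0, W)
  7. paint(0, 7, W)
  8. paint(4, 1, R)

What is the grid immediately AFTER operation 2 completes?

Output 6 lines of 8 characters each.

After op 1 fill(4,3,R) [29 cells changed]:
RRRRRRRR
RRRRRRRR
YYYRRRRR
YYYRRKKK
YYYRRRRR
YYYRRRRR
After op 2 fill(2,6,K) [33 cells changed]:
KKKKKKKK
KKKKKKKK
YYYKKKKK
YYYKKKKK
YYYKKKKK
YYYKKKKK

Answer: KKKKKKKK
KKKKKKKK
YYYKKKKK
YYYKKKKK
YYYKKKKK
YYYKKKKK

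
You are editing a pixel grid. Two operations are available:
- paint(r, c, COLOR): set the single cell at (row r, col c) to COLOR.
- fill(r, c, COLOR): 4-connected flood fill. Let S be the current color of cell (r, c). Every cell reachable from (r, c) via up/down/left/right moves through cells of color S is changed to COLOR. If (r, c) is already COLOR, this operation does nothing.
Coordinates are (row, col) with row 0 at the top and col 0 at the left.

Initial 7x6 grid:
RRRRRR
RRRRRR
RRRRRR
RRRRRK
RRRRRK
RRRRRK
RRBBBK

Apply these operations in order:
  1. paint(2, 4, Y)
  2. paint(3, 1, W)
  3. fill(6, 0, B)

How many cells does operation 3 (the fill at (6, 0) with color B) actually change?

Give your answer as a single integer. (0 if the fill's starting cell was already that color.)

Answer: 33

Derivation:
After op 1 paint(2,4,Y):
RRRRRR
RRRRRR
RRRRYR
RRRRRK
RRRRRK
RRRRRK
RRBBBK
After op 2 paint(3,1,W):
RRRRRR
RRRRRR
RRRRYR
RWRRRK
RRRRRK
RRRRRK
RRBBBK
After op 3 fill(6,0,B) [33 cells changed]:
BBBBBB
BBBBBB
BBBBYB
BWBBBK
BBBBBK
BBBBBK
BBBBBK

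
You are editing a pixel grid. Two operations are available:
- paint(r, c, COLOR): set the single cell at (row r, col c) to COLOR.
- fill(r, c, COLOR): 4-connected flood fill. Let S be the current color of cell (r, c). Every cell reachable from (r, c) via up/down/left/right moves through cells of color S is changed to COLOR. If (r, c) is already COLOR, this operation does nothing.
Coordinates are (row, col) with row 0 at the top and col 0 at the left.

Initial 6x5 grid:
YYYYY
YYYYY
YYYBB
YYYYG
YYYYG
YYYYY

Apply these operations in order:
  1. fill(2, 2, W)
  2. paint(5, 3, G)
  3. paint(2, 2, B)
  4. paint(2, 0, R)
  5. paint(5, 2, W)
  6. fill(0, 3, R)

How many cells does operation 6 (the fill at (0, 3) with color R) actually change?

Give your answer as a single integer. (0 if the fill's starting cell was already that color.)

After op 1 fill(2,2,W) [26 cells changed]:
WWWWW
WWWWW
WWWBB
WWWWG
WWWWG
WWWWW
After op 2 paint(5,3,G):
WWWWW
WWWWW
WWWBB
WWWWG
WWWWG
WWWGW
After op 3 paint(2,2,B):
WWWWW
WWWWW
WWBBB
WWWWG
WWWWG
WWWGW
After op 4 paint(2,0,R):
WWWWW
WWWWW
RWBBB
WWWWG
WWWWG
WWWGW
After op 5 paint(5,2,W):
WWWWW
WWWWW
RWBBB
WWWWG
WWWWG
WWWGW
After op 6 fill(0,3,R) [22 cells changed]:
RRRRR
RRRRR
RRBBB
RRRRG
RRRRG
RRRGW

Answer: 22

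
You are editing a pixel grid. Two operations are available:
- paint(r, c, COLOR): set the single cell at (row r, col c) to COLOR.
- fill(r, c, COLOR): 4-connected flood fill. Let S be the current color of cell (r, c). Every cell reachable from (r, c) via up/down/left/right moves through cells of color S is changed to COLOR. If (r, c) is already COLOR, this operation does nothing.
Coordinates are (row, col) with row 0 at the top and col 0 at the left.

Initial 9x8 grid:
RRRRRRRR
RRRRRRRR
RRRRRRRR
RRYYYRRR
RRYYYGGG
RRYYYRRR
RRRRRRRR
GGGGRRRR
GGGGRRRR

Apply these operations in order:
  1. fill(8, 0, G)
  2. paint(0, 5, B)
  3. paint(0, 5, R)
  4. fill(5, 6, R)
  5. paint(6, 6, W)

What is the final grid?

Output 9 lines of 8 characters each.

After op 1 fill(8,0,G) [0 cells changed]:
RRRRRRRR
RRRRRRRR
RRRRRRRR
RRYYYRRR
RRYYYGGG
RRYYYRRR
RRRRRRRR
GGGGRRRR
GGGGRRRR
After op 2 paint(0,5,B):
RRRRRBRR
RRRRRRRR
RRRRRRRR
RRYYYRRR
RRYYYGGG
RRYYYRRR
RRRRRRRR
GGGGRRRR
GGGGRRRR
After op 3 paint(0,5,R):
RRRRRRRR
RRRRRRRR
RRRRRRRR
RRYYYRRR
RRYYYGGG
RRYYYRRR
RRRRRRRR
GGGGRRRR
GGGGRRRR
After op 4 fill(5,6,R) [0 cells changed]:
RRRRRRRR
RRRRRRRR
RRRRRRRR
RRYYYRRR
RRYYYGGG
RRYYYRRR
RRRRRRRR
GGGGRRRR
GGGGRRRR
After op 5 paint(6,6,W):
RRRRRRRR
RRRRRRRR
RRRRRRRR
RRYYYRRR
RRYYYGGG
RRYYYRRR
RRRRRRWR
GGGGRRRR
GGGGRRRR

Answer: RRRRRRRR
RRRRRRRR
RRRRRRRR
RRYYYRRR
RRYYYGGG
RRYYYRRR
RRRRRRWR
GGGGRRRR
GGGGRRRR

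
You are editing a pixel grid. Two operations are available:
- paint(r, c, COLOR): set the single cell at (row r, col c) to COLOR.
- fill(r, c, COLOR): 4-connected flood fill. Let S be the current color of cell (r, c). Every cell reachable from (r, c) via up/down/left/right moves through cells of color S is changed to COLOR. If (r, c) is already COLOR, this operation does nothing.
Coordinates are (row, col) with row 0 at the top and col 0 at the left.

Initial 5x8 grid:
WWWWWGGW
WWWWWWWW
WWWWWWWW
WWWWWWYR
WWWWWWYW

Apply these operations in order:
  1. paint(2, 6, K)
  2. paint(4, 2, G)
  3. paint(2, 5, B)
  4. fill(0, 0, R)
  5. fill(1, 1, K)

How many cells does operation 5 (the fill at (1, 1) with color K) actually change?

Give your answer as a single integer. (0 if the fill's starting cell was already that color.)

After op 1 paint(2,6,K):
WWWWWGGW
WWWWWWWW
WWWWWWKW
WWWWWWYR
WWWWWWYW
After op 2 paint(4,2,G):
WWWWWGGW
WWWWWWWW
WWWWWWKW
WWWWWWYR
WWGWWWYW
After op 3 paint(2,5,B):
WWWWWGGW
WWWWWWWW
WWWWWBKW
WWWWWWYR
WWGWWWYW
After op 4 fill(0,0,R) [31 cells changed]:
RRRRRGGR
RRRRRRRR
RRRRRBKR
RRRRRRYR
RRGRRRYW
After op 5 fill(1,1,K) [32 cells changed]:
KKKKKGGK
KKKKKKKK
KKKKKBKK
KKKKKKYK
KKGKKKYW

Answer: 32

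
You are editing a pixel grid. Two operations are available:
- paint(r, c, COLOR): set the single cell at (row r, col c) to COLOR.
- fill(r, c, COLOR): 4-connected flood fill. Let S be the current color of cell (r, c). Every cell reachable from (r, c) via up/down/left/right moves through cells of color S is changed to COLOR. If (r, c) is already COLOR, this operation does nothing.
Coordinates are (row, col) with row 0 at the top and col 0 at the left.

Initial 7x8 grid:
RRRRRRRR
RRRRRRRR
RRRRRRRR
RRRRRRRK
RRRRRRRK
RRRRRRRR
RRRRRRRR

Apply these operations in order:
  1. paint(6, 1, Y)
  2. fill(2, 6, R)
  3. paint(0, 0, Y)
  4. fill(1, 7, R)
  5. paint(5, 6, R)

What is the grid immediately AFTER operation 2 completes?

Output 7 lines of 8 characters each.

After op 1 paint(6,1,Y):
RRRRRRRR
RRRRRRRR
RRRRRRRR
RRRRRRRK
RRRRRRRK
RRRRRRRR
RYRRRRRR
After op 2 fill(2,6,R) [0 cells changed]:
RRRRRRRR
RRRRRRRR
RRRRRRRR
RRRRRRRK
RRRRRRRK
RRRRRRRR
RYRRRRRR

Answer: RRRRRRRR
RRRRRRRR
RRRRRRRR
RRRRRRRK
RRRRRRRK
RRRRRRRR
RYRRRRRR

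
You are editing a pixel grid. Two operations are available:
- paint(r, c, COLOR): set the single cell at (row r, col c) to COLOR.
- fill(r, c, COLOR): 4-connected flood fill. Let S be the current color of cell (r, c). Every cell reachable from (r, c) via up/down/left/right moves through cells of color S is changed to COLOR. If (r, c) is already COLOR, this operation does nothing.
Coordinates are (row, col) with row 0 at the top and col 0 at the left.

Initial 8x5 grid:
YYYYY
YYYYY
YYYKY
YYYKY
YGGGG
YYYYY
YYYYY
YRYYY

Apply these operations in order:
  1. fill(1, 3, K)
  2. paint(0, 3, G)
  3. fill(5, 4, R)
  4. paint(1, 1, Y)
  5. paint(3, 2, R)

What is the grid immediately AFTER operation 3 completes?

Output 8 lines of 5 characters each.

After op 1 fill(1,3,K) [33 cells changed]:
KKKKK
KKKKK
KKKKK
KKKKK
KGGGG
KKKKK
KKKKK
KRKKK
After op 2 paint(0,3,G):
KKKGK
KKKKK
KKKKK
KKKKK
KGGGG
KKKKK
KKKKK
KRKKK
After op 3 fill(5,4,R) [34 cells changed]:
RRRGR
RRRRR
RRRRR
RRRRR
RGGGG
RRRRR
RRRRR
RRRRR

Answer: RRRGR
RRRRR
RRRRR
RRRRR
RGGGG
RRRRR
RRRRR
RRRRR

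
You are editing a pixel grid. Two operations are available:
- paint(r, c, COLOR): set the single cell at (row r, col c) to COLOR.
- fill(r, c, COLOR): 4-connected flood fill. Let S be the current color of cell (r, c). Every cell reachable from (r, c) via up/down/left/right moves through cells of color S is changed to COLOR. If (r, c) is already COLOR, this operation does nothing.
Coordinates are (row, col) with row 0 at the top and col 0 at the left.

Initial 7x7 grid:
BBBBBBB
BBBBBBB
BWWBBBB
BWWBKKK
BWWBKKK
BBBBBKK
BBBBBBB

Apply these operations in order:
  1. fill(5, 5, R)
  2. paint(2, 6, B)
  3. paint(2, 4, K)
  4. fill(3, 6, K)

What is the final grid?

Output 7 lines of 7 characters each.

After op 1 fill(5,5,R) [8 cells changed]:
BBBBBBB
BBBBBBB
BWWBBBB
BWWBRRR
BWWBRRR
BBBBBRR
BBBBBBB
After op 2 paint(2,6,B):
BBBBBBB
BBBBBBB
BWWBBBB
BWWBRRR
BWWBRRR
BBBBBRR
BBBBBBB
After op 3 paint(2,4,K):
BBBBBBB
BBBBBBB
BWWBKBB
BWWBRRR
BWWBRRR
BBBBBRR
BBBBBBB
After op 4 fill(3,6,K) [8 cells changed]:
BBBBBBB
BBBBBBB
BWWBKBB
BWWBKKK
BWWBKKK
BBBBBKK
BBBBBBB

Answer: BBBBBBB
BBBBBBB
BWWBKBB
BWWBKKK
BWWBKKK
BBBBBKK
BBBBBBB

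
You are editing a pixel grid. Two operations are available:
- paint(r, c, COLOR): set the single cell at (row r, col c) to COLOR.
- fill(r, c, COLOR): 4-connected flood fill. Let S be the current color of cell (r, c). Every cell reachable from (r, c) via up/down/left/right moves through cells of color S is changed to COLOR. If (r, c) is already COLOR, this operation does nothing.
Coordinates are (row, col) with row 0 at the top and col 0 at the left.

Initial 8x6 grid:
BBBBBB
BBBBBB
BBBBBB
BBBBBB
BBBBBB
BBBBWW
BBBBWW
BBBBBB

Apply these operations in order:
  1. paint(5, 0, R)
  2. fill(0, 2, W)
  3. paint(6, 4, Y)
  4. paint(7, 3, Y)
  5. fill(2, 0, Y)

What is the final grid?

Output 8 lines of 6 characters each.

Answer: YYYYYY
YYYYYY
YYYYYY
YYYYYY
YYYYYY
RYYYYY
YYYYYY
YYYYYY

Derivation:
After op 1 paint(5,0,R):
BBBBBB
BBBBBB
BBBBBB
BBBBBB
BBBBBB
RBBBWW
BBBBWW
BBBBBB
After op 2 fill(0,2,W) [43 cells changed]:
WWWWWW
WWWWWW
WWWWWW
WWWWWW
WWWWWW
RWWWWW
WWWWWW
WWWWWW
After op 3 paint(6,4,Y):
WWWWWW
WWWWWW
WWWWWW
WWWWWW
WWWWWW
RWWWWW
WWWWYW
WWWWWW
After op 4 paint(7,3,Y):
WWWWWW
WWWWWW
WWWWWW
WWWWWW
WWWWWW
RWWWWW
WWWWYW
WWWYWW
After op 5 fill(2,0,Y) [45 cells changed]:
YYYYYY
YYYYYY
YYYYYY
YYYYYY
YYYYYY
RYYYYY
YYYYYY
YYYYYY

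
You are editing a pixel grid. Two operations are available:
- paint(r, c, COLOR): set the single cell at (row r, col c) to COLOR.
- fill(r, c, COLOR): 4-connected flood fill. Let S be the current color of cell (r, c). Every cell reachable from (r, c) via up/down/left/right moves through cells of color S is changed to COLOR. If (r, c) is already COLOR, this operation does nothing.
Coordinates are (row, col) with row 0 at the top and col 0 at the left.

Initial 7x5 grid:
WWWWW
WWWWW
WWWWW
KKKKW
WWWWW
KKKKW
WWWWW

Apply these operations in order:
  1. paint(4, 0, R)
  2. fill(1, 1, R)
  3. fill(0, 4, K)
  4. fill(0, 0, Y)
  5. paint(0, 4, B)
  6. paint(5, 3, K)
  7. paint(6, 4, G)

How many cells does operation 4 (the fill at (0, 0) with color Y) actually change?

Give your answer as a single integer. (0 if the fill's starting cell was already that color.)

Answer: 35

Derivation:
After op 1 paint(4,0,R):
WWWWW
WWWWW
WWWWW
KKKKW
RWWWW
KKKKW
WWWWW
After op 2 fill(1,1,R) [26 cells changed]:
RRRRR
RRRRR
RRRRR
KKKKR
RRRRR
KKKKR
RRRRR
After op 3 fill(0,4,K) [27 cells changed]:
KKKKK
KKKKK
KKKKK
KKKKK
KKKKK
KKKKK
KKKKK
After op 4 fill(0,0,Y) [35 cells changed]:
YYYYY
YYYYY
YYYYY
YYYYY
YYYYY
YYYYY
YYYYY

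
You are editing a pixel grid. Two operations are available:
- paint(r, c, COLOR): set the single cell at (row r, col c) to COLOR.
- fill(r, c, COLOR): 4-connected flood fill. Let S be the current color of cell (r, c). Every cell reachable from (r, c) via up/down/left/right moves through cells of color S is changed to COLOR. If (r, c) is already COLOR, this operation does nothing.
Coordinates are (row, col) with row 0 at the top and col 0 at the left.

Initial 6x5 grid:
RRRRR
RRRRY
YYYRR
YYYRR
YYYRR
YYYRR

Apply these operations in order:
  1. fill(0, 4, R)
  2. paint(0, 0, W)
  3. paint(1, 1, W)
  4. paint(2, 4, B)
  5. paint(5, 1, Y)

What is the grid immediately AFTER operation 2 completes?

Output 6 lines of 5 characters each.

Answer: WRRRR
RRRRY
YYYRR
YYYRR
YYYRR
YYYRR

Derivation:
After op 1 fill(0,4,R) [0 cells changed]:
RRRRR
RRRRY
YYYRR
YYYRR
YYYRR
YYYRR
After op 2 paint(0,0,W):
WRRRR
RRRRY
YYYRR
YYYRR
YYYRR
YYYRR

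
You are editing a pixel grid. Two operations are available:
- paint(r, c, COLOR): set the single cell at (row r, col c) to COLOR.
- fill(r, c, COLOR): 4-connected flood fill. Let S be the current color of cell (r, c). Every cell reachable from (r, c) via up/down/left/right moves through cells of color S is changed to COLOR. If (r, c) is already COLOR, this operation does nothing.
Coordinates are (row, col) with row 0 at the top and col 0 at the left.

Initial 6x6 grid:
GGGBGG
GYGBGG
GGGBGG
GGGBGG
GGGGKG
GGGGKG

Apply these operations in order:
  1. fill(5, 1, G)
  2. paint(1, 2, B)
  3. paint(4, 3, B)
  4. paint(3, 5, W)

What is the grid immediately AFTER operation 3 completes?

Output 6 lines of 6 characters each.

Answer: GGGBGG
GYBBGG
GGGBGG
GGGBGG
GGGBKG
GGGGKG

Derivation:
After op 1 fill(5,1,G) [0 cells changed]:
GGGBGG
GYGBGG
GGGBGG
GGGBGG
GGGGKG
GGGGKG
After op 2 paint(1,2,B):
GGGBGG
GYBBGG
GGGBGG
GGGBGG
GGGGKG
GGGGKG
After op 3 paint(4,3,B):
GGGBGG
GYBBGG
GGGBGG
GGGBGG
GGGBKG
GGGGKG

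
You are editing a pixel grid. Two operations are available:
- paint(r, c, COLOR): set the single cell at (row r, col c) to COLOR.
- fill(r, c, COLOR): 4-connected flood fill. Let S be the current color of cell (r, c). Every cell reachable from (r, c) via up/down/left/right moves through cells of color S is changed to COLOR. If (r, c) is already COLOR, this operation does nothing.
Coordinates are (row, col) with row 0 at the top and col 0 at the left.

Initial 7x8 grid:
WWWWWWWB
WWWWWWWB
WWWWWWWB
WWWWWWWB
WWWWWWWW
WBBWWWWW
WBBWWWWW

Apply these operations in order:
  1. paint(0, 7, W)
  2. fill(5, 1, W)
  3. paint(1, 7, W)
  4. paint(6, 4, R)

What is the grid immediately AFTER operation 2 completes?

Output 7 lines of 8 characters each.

Answer: WWWWWWWW
WWWWWWWB
WWWWWWWB
WWWWWWWB
WWWWWWWW
WWWWWWWW
WWWWWWWW

Derivation:
After op 1 paint(0,7,W):
WWWWWWWW
WWWWWWWB
WWWWWWWB
WWWWWWWB
WWWWWWWW
WBBWWWWW
WBBWWWWW
After op 2 fill(5,1,W) [4 cells changed]:
WWWWWWWW
WWWWWWWB
WWWWWWWB
WWWWWWWB
WWWWWWWW
WWWWWWWW
WWWWWWWW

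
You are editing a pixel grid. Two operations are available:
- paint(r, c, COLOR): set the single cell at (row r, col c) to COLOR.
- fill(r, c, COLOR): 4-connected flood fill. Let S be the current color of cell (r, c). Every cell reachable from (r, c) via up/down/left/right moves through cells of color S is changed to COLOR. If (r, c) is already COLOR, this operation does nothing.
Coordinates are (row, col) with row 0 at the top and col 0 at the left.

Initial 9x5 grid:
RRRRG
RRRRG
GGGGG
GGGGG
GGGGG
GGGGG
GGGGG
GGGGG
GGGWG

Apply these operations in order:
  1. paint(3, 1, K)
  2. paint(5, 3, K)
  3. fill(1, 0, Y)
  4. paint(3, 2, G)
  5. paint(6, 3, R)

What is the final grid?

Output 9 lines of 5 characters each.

Answer: YYYYG
YYYYG
GGGGG
GKGGG
GGGGG
GGGKG
GGGRG
GGGGG
GGGWG

Derivation:
After op 1 paint(3,1,K):
RRRRG
RRRRG
GGGGG
GKGGG
GGGGG
GGGGG
GGGGG
GGGGG
GGGWG
After op 2 paint(5,3,K):
RRRRG
RRRRG
GGGGG
GKGGG
GGGGG
GGGKG
GGGGG
GGGGG
GGGWG
After op 3 fill(1,0,Y) [8 cells changed]:
YYYYG
YYYYG
GGGGG
GKGGG
GGGGG
GGGKG
GGGGG
GGGGG
GGGWG
After op 4 paint(3,2,G):
YYYYG
YYYYG
GGGGG
GKGGG
GGGGG
GGGKG
GGGGG
GGGGG
GGGWG
After op 5 paint(6,3,R):
YYYYG
YYYYG
GGGGG
GKGGG
GGGGG
GGGKG
GGGRG
GGGGG
GGGWG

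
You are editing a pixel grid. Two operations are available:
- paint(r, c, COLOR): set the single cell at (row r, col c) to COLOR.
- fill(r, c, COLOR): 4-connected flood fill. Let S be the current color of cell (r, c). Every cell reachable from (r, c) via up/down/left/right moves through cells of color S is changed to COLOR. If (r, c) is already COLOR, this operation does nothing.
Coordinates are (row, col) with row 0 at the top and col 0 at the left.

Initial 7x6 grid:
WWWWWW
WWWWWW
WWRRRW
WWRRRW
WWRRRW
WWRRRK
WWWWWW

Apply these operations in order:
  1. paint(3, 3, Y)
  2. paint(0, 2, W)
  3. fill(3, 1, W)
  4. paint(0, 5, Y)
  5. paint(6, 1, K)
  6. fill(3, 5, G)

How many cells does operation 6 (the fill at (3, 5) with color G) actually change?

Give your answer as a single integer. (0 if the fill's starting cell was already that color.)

Answer: 23

Derivation:
After op 1 paint(3,3,Y):
WWWWWW
WWWWWW
WWRRRW
WWRYRW
WWRRRW
WWRRRK
WWWWWW
After op 2 paint(0,2,W):
WWWWWW
WWWWWW
WWRRRW
WWRYRW
WWRRRW
WWRRRK
WWWWWW
After op 3 fill(3,1,W) [0 cells changed]:
WWWWWW
WWWWWW
WWRRRW
WWRYRW
WWRRRW
WWRRRK
WWWWWW
After op 4 paint(0,5,Y):
WWWWWY
WWWWWW
WWRRRW
WWRYRW
WWRRRW
WWRRRK
WWWWWW
After op 5 paint(6,1,K):
WWWWWY
WWWWWW
WWRRRW
WWRYRW
WWRRRW
WWRRRK
WKWWWW
After op 6 fill(3,5,G) [23 cells changed]:
GGGGGY
GGGGGG
GGRRRG
GGRYRG
GGRRRG
GGRRRK
GKWWWW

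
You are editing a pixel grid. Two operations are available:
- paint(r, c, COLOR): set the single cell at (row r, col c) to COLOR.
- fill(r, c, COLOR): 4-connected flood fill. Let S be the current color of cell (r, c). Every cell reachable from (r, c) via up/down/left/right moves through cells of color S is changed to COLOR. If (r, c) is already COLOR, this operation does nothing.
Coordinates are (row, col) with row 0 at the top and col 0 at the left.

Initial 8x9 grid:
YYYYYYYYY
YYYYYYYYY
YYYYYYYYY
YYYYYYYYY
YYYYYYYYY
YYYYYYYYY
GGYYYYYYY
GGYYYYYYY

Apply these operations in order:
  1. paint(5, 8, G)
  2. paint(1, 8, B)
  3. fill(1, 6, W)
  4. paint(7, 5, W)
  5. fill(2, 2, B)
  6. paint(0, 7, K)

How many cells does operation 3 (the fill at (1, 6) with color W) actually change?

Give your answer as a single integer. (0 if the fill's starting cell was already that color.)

After op 1 paint(5,8,G):
YYYYYYYYY
YYYYYYYYY
YYYYYYYYY
YYYYYYYYY
YYYYYYYYY
YYYYYYYYG
GGYYYYYYY
GGYYYYYYY
After op 2 paint(1,8,B):
YYYYYYYYY
YYYYYYYYB
YYYYYYYYY
YYYYYYYYY
YYYYYYYYY
YYYYYYYYG
GGYYYYYYY
GGYYYYYYY
After op 3 fill(1,6,W) [66 cells changed]:
WWWWWWWWW
WWWWWWWWB
WWWWWWWWW
WWWWWWWWW
WWWWWWWWW
WWWWWWWWG
GGWWWWWWW
GGWWWWWWW

Answer: 66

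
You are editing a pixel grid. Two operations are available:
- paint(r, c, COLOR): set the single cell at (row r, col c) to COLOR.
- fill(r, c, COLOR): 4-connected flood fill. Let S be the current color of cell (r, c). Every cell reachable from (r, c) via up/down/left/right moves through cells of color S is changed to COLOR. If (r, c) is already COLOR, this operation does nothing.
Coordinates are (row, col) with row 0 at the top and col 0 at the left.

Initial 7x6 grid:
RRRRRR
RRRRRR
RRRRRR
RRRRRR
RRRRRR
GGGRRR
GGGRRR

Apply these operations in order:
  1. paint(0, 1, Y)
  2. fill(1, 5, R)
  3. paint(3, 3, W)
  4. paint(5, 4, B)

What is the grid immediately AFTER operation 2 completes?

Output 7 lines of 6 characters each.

Answer: RYRRRR
RRRRRR
RRRRRR
RRRRRR
RRRRRR
GGGRRR
GGGRRR

Derivation:
After op 1 paint(0,1,Y):
RYRRRR
RRRRRR
RRRRRR
RRRRRR
RRRRRR
GGGRRR
GGGRRR
After op 2 fill(1,5,R) [0 cells changed]:
RYRRRR
RRRRRR
RRRRRR
RRRRRR
RRRRRR
GGGRRR
GGGRRR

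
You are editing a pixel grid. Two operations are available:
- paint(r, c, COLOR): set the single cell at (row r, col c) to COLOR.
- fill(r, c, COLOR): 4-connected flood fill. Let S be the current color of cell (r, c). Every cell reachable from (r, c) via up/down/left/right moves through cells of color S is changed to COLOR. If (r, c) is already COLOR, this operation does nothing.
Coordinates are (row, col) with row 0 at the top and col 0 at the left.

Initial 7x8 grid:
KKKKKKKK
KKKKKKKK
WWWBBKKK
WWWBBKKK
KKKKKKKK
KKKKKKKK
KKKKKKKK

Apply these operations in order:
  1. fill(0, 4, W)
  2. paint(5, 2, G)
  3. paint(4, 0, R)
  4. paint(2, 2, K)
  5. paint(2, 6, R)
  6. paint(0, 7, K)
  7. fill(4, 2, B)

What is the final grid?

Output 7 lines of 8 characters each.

After op 1 fill(0,4,W) [46 cells changed]:
WWWWWWWW
WWWWWWWW
WWWBBWWW
WWWBBWWW
WWWWWWWW
WWWWWWWW
WWWWWWWW
After op 2 paint(5,2,G):
WWWWWWWW
WWWWWWWW
WWWBBWWW
WWWBBWWW
WWWWWWWW
WWGWWWWW
WWWWWWWW
After op 3 paint(4,0,R):
WWWWWWWW
WWWWWWWW
WWWBBWWW
WWWBBWWW
RWWWWWWW
WWGWWWWW
WWWWWWWW
After op 4 paint(2,2,K):
WWWWWWWW
WWWWWWWW
WWKBBWWW
WWWBBWWW
RWWWWWWW
WWGWWWWW
WWWWWWWW
After op 5 paint(2,6,R):
WWWWWWWW
WWWWWWWW
WWKBBWRW
WWWBBWWW
RWWWWWWW
WWGWWWWW
WWWWWWWW
After op 6 paint(0,7,K):
WWWWWWWK
WWWWWWWW
WWKBBWRW
WWWBBWWW
RWWWWWWW
WWGWWWWW
WWWWWWWW
After op 7 fill(4,2,B) [47 cells changed]:
BBBBBBBK
BBBBBBBB
BBKBBBRB
BBBBBBBB
RBBBBBBB
BBGBBBBB
BBBBBBBB

Answer: BBBBBBBK
BBBBBBBB
BBKBBBRB
BBBBBBBB
RBBBBBBB
BBGBBBBB
BBBBBBBB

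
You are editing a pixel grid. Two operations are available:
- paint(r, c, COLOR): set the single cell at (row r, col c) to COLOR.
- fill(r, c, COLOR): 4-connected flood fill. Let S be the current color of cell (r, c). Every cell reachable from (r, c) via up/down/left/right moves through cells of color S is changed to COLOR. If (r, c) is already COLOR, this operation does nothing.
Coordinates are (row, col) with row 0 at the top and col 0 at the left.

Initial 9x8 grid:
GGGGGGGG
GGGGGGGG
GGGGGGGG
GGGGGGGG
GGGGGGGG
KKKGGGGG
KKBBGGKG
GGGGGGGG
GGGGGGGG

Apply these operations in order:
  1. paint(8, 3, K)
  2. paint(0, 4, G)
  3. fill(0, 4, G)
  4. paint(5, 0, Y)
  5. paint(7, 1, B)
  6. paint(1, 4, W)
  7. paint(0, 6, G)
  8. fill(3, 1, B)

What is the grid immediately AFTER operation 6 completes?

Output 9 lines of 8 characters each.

Answer: GGGGGGGG
GGGGWGGG
GGGGGGGG
GGGGGGGG
GGGGGGGG
YKKGGGGG
KKBBGGKG
GBGGGGGG
GGGKGGGG

Derivation:
After op 1 paint(8,3,K):
GGGGGGGG
GGGGGGGG
GGGGGGGG
GGGGGGGG
GGGGGGGG
KKKGGGGG
KKBBGGKG
GGGGGGGG
GGGKGGGG
After op 2 paint(0,4,G):
GGGGGGGG
GGGGGGGG
GGGGGGGG
GGGGGGGG
GGGGGGGG
KKKGGGGG
KKBBGGKG
GGGGGGGG
GGGKGGGG
After op 3 fill(0,4,G) [0 cells changed]:
GGGGGGGG
GGGGGGGG
GGGGGGGG
GGGGGGGG
GGGGGGGG
KKKGGGGG
KKBBGGKG
GGGGGGGG
GGGKGGGG
After op 4 paint(5,0,Y):
GGGGGGGG
GGGGGGGG
GGGGGGGG
GGGGGGGG
GGGGGGGG
YKKGGGGG
KKBBGGKG
GGGGGGGG
GGGKGGGG
After op 5 paint(7,1,B):
GGGGGGGG
GGGGGGGG
GGGGGGGG
GGGGGGGG
GGGGGGGG
YKKGGGGG
KKBBGGKG
GBGGGGGG
GGGKGGGG
After op 6 paint(1,4,W):
GGGGGGGG
GGGGWGGG
GGGGGGGG
GGGGGGGG
GGGGGGGG
YKKGGGGG
KKBBGGKG
GBGGGGGG
GGGKGGGG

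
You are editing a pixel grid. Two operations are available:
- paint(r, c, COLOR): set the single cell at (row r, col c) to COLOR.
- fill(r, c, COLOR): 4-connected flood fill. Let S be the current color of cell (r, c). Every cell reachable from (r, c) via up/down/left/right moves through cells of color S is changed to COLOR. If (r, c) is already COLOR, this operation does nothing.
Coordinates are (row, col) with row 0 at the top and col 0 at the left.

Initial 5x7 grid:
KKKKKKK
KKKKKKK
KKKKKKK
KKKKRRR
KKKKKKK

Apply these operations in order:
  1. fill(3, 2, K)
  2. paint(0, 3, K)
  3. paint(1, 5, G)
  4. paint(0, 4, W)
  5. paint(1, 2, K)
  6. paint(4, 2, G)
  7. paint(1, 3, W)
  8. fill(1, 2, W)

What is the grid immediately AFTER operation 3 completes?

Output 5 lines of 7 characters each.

Answer: KKKKKKK
KKKKKGK
KKKKKKK
KKKKRRR
KKKKKKK

Derivation:
After op 1 fill(3,2,K) [0 cells changed]:
KKKKKKK
KKKKKKK
KKKKKKK
KKKKRRR
KKKKKKK
After op 2 paint(0,3,K):
KKKKKKK
KKKKKKK
KKKKKKK
KKKKRRR
KKKKKKK
After op 3 paint(1,5,G):
KKKKKKK
KKKKKGK
KKKKKKK
KKKKRRR
KKKKKKK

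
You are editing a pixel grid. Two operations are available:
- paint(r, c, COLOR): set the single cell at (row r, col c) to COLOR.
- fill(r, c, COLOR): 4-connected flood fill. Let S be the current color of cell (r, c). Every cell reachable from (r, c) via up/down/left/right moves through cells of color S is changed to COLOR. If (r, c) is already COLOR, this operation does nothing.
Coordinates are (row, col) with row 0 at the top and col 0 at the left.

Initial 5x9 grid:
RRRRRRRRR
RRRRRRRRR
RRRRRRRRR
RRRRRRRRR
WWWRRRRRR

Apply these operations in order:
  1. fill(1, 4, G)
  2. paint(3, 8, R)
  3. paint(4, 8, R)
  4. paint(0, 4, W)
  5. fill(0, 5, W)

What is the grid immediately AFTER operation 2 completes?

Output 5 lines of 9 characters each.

Answer: GGGGGGGGG
GGGGGGGGG
GGGGGGGGG
GGGGGGGGR
WWWGGGGGG

Derivation:
After op 1 fill(1,4,G) [42 cells changed]:
GGGGGGGGG
GGGGGGGGG
GGGGGGGGG
GGGGGGGGG
WWWGGGGGG
After op 2 paint(3,8,R):
GGGGGGGGG
GGGGGGGGG
GGGGGGGGG
GGGGGGGGR
WWWGGGGGG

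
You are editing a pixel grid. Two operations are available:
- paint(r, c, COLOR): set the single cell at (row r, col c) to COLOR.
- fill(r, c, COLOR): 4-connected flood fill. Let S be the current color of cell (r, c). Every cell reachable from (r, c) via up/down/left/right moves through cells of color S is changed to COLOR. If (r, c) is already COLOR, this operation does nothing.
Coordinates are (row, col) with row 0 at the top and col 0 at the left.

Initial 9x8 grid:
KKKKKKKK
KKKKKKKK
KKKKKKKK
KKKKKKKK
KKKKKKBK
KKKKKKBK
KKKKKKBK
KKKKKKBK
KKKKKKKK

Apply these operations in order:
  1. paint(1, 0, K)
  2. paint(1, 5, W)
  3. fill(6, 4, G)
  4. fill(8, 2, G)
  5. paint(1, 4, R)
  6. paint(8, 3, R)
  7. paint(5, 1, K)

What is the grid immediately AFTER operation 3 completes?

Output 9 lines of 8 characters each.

Answer: GGGGGGGG
GGGGGWGG
GGGGGGGG
GGGGGGGG
GGGGGGBG
GGGGGGBG
GGGGGGBG
GGGGGGBG
GGGGGGGG

Derivation:
After op 1 paint(1,0,K):
KKKKKKKK
KKKKKKKK
KKKKKKKK
KKKKKKKK
KKKKKKBK
KKKKKKBK
KKKKKKBK
KKKKKKBK
KKKKKKKK
After op 2 paint(1,5,W):
KKKKKKKK
KKKKKWKK
KKKKKKKK
KKKKKKKK
KKKKKKBK
KKKKKKBK
KKKKKKBK
KKKKKKBK
KKKKKKKK
After op 3 fill(6,4,G) [67 cells changed]:
GGGGGGGG
GGGGGWGG
GGGGGGGG
GGGGGGGG
GGGGGGBG
GGGGGGBG
GGGGGGBG
GGGGGGBG
GGGGGGGG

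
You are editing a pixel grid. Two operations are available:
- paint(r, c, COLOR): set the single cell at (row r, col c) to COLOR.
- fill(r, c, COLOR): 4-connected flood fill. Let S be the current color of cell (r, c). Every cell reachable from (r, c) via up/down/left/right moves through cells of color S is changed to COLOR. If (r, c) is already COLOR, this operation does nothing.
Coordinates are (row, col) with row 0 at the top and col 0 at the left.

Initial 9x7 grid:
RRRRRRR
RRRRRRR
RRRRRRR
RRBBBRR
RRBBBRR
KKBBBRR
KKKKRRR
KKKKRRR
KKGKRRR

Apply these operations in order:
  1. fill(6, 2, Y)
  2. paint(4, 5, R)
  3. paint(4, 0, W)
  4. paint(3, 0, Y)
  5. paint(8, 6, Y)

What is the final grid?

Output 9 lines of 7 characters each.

Answer: RRRRRRR
RRRRRRR
RRRRRRR
YRBBBRR
WRBBBRR
YYBBBRR
YYYYRRR
YYYYRRR
YYGYRRY

Derivation:
After op 1 fill(6,2,Y) [13 cells changed]:
RRRRRRR
RRRRRRR
RRRRRRR
RRBBBRR
RRBBBRR
YYBBBRR
YYYYRRR
YYYYRRR
YYGYRRR
After op 2 paint(4,5,R):
RRRRRRR
RRRRRRR
RRRRRRR
RRBBBRR
RRBBBRR
YYBBBRR
YYYYRRR
YYYYRRR
YYGYRRR
After op 3 paint(4,0,W):
RRRRRRR
RRRRRRR
RRRRRRR
RRBBBRR
WRBBBRR
YYBBBRR
YYYYRRR
YYYYRRR
YYGYRRR
After op 4 paint(3,0,Y):
RRRRRRR
RRRRRRR
RRRRRRR
YRBBBRR
WRBBBRR
YYBBBRR
YYYYRRR
YYYYRRR
YYGYRRR
After op 5 paint(8,6,Y):
RRRRRRR
RRRRRRR
RRRRRRR
YRBBBRR
WRBBBRR
YYBBBRR
YYYYRRR
YYYYRRR
YYGYRRY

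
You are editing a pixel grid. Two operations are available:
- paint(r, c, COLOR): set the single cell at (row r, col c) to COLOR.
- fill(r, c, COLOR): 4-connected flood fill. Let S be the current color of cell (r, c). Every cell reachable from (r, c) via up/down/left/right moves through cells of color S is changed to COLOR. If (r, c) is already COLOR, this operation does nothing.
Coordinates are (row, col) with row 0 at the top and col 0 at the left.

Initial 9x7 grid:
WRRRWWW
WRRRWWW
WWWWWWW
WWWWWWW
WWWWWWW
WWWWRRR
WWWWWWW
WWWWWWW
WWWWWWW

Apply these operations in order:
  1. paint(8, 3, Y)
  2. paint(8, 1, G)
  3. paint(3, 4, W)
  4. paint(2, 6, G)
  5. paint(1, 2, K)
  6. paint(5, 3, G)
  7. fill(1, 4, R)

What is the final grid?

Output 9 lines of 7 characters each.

After op 1 paint(8,3,Y):
WRRRWWW
WRRRWWW
WWWWWWW
WWWWWWW
WWWWWWW
WWWWRRR
WWWWWWW
WWWWWWW
WWWYWWW
After op 2 paint(8,1,G):
WRRRWWW
WRRRWWW
WWWWWWW
WWWWWWW
WWWWWWW
WWWWRRR
WWWWWWW
WWWWWWW
WGWYWWW
After op 3 paint(3,4,W):
WRRRWWW
WRRRWWW
WWWWWWW
WWWWWWW
WWWWWWW
WWWWRRR
WWWWWWW
WWWWWWW
WGWYWWW
After op 4 paint(2,6,G):
WRRRWWW
WRRRWWW
WWWWWWG
WWWWWWW
WWWWWWW
WWWWRRR
WWWWWWW
WWWWWWW
WGWYWWW
After op 5 paint(1,2,K):
WRRRWWW
WRKRWWW
WWWWWWG
WWWWWWW
WWWWWWW
WWWWRRR
WWWWWWW
WWWWWWW
WGWYWWW
After op 6 paint(5,3,G):
WRRRWWW
WRKRWWW
WWWWWWG
WWWWWWW
WWWWWWW
WWWGRRR
WWWWWWW
WWWWWWW
WGWYWWW
After op 7 fill(1,4,R) [50 cells changed]:
RRRRRRR
RRKRRRR
RRRRRRG
RRRRRRR
RRRRRRR
RRRGRRR
RRRRRRR
RRRRRRR
RGRYRRR

Answer: RRRRRRR
RRKRRRR
RRRRRRG
RRRRRRR
RRRRRRR
RRRGRRR
RRRRRRR
RRRRRRR
RGRYRRR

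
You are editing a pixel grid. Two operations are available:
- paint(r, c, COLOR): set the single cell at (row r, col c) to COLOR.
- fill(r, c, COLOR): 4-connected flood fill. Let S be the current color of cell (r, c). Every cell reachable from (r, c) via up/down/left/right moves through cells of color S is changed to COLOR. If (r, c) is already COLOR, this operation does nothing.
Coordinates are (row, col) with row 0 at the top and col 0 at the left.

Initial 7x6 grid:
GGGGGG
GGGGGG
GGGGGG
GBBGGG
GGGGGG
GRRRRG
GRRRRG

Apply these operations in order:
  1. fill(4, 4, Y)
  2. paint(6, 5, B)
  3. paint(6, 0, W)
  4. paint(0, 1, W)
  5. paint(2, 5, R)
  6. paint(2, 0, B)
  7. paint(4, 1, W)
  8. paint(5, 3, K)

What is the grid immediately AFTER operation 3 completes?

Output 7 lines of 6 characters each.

After op 1 fill(4,4,Y) [32 cells changed]:
YYYYYY
YYYYYY
YYYYYY
YBBYYY
YYYYYY
YRRRRY
YRRRRY
After op 2 paint(6,5,B):
YYYYYY
YYYYYY
YYYYYY
YBBYYY
YYYYYY
YRRRRY
YRRRRB
After op 3 paint(6,0,W):
YYYYYY
YYYYYY
YYYYYY
YBBYYY
YYYYYY
YRRRRY
WRRRRB

Answer: YYYYYY
YYYYYY
YYYYYY
YBBYYY
YYYYYY
YRRRRY
WRRRRB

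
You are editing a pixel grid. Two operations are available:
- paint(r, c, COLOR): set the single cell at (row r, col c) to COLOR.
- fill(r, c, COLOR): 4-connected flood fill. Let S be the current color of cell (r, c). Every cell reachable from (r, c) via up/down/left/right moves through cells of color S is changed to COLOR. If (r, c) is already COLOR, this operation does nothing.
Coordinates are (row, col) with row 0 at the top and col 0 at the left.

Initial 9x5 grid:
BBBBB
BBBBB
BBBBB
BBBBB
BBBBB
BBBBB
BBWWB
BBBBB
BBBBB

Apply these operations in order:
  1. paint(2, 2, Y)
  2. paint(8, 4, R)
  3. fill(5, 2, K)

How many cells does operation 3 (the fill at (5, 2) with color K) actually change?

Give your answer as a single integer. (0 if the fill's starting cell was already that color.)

Answer: 41

Derivation:
After op 1 paint(2,2,Y):
BBBBB
BBBBB
BBYBB
BBBBB
BBBBB
BBBBB
BBWWB
BBBBB
BBBBB
After op 2 paint(8,4,R):
BBBBB
BBBBB
BBYBB
BBBBB
BBBBB
BBBBB
BBWWB
BBBBB
BBBBR
After op 3 fill(5,2,K) [41 cells changed]:
KKKKK
KKKKK
KKYKK
KKKKK
KKKKK
KKKKK
KKWWK
KKKKK
KKKKR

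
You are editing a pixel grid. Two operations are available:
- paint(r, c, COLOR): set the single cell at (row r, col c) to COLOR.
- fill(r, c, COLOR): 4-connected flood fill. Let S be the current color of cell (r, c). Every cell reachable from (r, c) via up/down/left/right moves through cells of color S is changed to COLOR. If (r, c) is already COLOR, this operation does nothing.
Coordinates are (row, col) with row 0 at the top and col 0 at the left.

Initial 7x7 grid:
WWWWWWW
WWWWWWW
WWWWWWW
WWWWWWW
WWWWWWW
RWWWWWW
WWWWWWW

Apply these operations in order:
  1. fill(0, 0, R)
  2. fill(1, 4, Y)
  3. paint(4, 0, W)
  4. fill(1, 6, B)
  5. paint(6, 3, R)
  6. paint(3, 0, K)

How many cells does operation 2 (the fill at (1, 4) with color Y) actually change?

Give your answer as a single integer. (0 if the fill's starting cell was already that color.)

Answer: 49

Derivation:
After op 1 fill(0,0,R) [48 cells changed]:
RRRRRRR
RRRRRRR
RRRRRRR
RRRRRRR
RRRRRRR
RRRRRRR
RRRRRRR
After op 2 fill(1,4,Y) [49 cells changed]:
YYYYYYY
YYYYYYY
YYYYYYY
YYYYYYY
YYYYYYY
YYYYYYY
YYYYYYY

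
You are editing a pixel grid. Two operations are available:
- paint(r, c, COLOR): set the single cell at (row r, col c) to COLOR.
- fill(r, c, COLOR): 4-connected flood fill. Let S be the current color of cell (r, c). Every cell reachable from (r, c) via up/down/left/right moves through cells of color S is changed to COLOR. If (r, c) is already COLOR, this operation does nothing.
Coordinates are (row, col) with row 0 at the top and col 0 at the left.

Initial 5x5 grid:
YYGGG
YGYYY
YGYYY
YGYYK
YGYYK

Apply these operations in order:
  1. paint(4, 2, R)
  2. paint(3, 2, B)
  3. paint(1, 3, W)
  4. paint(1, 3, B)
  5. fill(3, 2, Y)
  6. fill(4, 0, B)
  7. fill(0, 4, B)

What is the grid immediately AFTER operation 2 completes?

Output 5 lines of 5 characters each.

Answer: YYGGG
YGYYY
YGYYY
YGBYK
YGRYK

Derivation:
After op 1 paint(4,2,R):
YYGGG
YGYYY
YGYYY
YGYYK
YGRYK
After op 2 paint(3,2,B):
YYGGG
YGYYY
YGYYY
YGBYK
YGRYK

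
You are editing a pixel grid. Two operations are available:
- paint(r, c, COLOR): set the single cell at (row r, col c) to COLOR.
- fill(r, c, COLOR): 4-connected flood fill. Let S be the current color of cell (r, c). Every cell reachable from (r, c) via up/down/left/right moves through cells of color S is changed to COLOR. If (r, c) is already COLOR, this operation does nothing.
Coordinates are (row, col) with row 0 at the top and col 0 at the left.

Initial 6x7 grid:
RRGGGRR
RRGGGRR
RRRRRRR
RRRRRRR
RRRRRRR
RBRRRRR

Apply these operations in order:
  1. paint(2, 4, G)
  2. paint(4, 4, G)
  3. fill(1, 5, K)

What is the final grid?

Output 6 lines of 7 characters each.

Answer: KKGGGKK
KKGGGKK
KKKKGKK
KKKKKKK
KKKKGKK
KBKKKKK

Derivation:
After op 1 paint(2,4,G):
RRGGGRR
RRGGGRR
RRRRGRR
RRRRRRR
RRRRRRR
RBRRRRR
After op 2 paint(4,4,G):
RRGGGRR
RRGGGRR
RRRRGRR
RRRRRRR
RRRRGRR
RBRRRRR
After op 3 fill(1,5,K) [33 cells changed]:
KKGGGKK
KKGGGKK
KKKKGKK
KKKKKKK
KKKKGKK
KBKKKKK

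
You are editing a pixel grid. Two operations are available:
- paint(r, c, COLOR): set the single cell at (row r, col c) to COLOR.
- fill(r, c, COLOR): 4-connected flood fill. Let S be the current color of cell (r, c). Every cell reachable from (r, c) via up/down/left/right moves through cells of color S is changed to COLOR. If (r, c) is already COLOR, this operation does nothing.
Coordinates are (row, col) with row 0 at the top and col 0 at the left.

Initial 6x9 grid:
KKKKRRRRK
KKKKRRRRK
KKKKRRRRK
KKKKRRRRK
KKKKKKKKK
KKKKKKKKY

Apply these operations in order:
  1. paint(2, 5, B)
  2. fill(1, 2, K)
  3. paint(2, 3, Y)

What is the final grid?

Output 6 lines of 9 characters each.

Answer: KKKKRRRRK
KKKKRRRRK
KKKYRBRRK
KKKKRRRRK
KKKKKKKKK
KKKKKKKKY

Derivation:
After op 1 paint(2,5,B):
KKKKRRRRK
KKKKRRRRK
KKKKRBRRK
KKKKRRRRK
KKKKKKKKK
KKKKKKKKY
After op 2 fill(1,2,K) [0 cells changed]:
KKKKRRRRK
KKKKRRRRK
KKKKRBRRK
KKKKRRRRK
KKKKKKKKK
KKKKKKKKY
After op 3 paint(2,3,Y):
KKKKRRRRK
KKKKRRRRK
KKKYRBRRK
KKKKRRRRK
KKKKKKKKK
KKKKKKKKY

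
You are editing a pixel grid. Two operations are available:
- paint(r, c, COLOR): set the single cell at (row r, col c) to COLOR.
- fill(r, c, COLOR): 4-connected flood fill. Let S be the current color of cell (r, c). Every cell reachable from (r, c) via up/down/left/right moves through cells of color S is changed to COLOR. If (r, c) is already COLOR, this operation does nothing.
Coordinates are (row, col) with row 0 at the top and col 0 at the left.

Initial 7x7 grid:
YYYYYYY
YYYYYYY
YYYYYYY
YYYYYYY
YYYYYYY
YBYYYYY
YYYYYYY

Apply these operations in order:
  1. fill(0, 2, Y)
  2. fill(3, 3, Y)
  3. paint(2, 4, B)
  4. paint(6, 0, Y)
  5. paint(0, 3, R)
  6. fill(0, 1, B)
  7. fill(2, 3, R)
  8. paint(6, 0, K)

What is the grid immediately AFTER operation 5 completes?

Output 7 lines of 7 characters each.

After op 1 fill(0,2,Y) [0 cells changed]:
YYYYYYY
YYYYYYY
YYYYYYY
YYYYYYY
YYYYYYY
YBYYYYY
YYYYYYY
After op 2 fill(3,3,Y) [0 cells changed]:
YYYYYYY
YYYYYYY
YYYYYYY
YYYYYYY
YYYYYYY
YBYYYYY
YYYYYYY
After op 3 paint(2,4,B):
YYYYYYY
YYYYYYY
YYYYBYY
YYYYYYY
YYYYYYY
YBYYYYY
YYYYYYY
After op 4 paint(6,0,Y):
YYYYYYY
YYYYYYY
YYYYBYY
YYYYYYY
YYYYYYY
YBYYYYY
YYYYYYY
After op 5 paint(0,3,R):
YYYRYYY
YYYYYYY
YYYYBYY
YYYYYYY
YYYYYYY
YBYYYYY
YYYYYYY

Answer: YYYRYYY
YYYYYYY
YYYYBYY
YYYYYYY
YYYYYYY
YBYYYYY
YYYYYYY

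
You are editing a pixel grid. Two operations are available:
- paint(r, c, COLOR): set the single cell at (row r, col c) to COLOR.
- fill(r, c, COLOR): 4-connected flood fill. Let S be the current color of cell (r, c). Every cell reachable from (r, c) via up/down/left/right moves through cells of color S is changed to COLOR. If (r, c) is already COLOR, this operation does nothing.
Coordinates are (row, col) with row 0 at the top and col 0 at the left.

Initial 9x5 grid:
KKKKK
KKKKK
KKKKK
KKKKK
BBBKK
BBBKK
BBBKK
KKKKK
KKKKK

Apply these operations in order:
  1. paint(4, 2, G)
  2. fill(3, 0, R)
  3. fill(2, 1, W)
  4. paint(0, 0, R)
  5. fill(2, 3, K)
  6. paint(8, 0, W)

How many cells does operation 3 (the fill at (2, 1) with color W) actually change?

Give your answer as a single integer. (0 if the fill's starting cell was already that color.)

After op 1 paint(4,2,G):
KKKKK
KKKKK
KKKKK
KKKKK
BBGKK
BBBKK
BBBKK
KKKKK
KKKKK
After op 2 fill(3,0,R) [36 cells changed]:
RRRRR
RRRRR
RRRRR
RRRRR
BBGRR
BBBRR
BBBRR
RRRRR
RRRRR
After op 3 fill(2,1,W) [36 cells changed]:
WWWWW
WWWWW
WWWWW
WWWWW
BBGWW
BBBWW
BBBWW
WWWWW
WWWWW

Answer: 36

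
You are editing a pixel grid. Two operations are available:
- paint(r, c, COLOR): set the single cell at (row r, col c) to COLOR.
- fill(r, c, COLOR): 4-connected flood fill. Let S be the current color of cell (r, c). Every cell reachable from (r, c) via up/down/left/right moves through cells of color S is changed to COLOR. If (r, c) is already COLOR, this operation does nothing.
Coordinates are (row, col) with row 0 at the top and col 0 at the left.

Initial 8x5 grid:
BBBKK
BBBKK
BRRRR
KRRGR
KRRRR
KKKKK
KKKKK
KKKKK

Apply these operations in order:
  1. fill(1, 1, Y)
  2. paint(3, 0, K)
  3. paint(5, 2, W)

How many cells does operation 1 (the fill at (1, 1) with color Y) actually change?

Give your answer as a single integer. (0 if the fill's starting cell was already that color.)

Answer: 7

Derivation:
After op 1 fill(1,1,Y) [7 cells changed]:
YYYKK
YYYKK
YRRRR
KRRGR
KRRRR
KKKKK
KKKKK
KKKKK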